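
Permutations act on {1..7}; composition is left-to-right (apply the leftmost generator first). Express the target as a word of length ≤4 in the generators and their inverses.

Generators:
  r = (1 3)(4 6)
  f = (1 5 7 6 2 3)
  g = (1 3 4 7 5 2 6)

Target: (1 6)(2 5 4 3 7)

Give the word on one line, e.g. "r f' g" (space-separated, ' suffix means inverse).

  after g': (1 6 2 5 7 4 3)
  after g': (1 2 7 3 6 5 4)
  after f': (1 6)(2 5 4 3 7)

g' g' f'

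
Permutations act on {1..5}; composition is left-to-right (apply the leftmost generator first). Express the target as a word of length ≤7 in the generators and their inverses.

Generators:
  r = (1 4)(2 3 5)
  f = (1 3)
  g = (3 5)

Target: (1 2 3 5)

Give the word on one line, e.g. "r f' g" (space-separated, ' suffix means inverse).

g f r r g

  after g: (3 5)
  after f: (1 3 5)
  after r: (1 5 4)(2 3)
  after r: (1 2 5)
  after g: (1 2 3 5)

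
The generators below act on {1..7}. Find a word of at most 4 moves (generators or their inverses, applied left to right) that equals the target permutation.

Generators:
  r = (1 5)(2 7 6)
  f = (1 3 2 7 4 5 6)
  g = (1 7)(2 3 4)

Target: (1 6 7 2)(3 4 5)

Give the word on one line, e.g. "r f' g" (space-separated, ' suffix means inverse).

  after f: (1 3 2 7 4 5 6)
  after f: (1 2 4 6 3 7 5)
  after f: (1 7 6 2 5 3 4)
  after r: (1 6 7 2)(3 4 5)

f f f r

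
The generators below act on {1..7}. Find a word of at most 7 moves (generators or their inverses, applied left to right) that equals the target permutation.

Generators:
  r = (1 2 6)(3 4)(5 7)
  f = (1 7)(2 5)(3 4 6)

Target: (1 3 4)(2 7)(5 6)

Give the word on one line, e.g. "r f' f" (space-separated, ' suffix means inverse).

  after r: (1 2 6)(3 4)(5 7)
  after r: (1 6 2)
  after f: (1 3 4 6 5 2 7)
  after r': (1 4 2 5)(6 7)
  after r': (1 3 4)(2 7)(5 6)

r r f r' r'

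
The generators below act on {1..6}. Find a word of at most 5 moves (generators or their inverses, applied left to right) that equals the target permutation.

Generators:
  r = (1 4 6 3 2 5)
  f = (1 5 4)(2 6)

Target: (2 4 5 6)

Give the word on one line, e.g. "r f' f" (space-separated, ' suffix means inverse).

  after r: (1 4 6 3 2 5)
  after f': (1 5 4 2)(3 6)
  after r: (2 4 5 6)

r f' r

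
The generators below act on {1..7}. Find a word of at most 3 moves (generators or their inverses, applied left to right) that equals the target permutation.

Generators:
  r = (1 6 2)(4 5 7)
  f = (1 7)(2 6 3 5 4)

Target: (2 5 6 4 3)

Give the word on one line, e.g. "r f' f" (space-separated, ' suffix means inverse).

f' f'

  after f': (1 7)(2 4 5 3 6)
  after f': (2 5 6 4 3)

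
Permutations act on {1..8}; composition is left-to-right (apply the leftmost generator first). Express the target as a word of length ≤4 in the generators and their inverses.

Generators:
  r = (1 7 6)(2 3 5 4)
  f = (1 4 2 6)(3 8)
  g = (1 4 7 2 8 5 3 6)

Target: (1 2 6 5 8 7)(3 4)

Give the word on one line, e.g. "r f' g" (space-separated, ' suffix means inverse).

f' g f r

  after f': (1 6 2 4)(3 8)
  after g: (2 7)(3 5)(6 8)
  after f: (1 4 2 7 6 3 5 8)
  after r: (1 2 6 5 8 7)(3 4)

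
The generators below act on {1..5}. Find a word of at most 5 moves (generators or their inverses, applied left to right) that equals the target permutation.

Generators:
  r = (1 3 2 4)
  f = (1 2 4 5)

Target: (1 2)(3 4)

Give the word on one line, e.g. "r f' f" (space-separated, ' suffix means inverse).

  after r': (1 4 2 3)
  after f': (1 2 3 5 4)
  after r: (1 4 3 5)
  after f': (1 2)(3 4)

r' f' r f'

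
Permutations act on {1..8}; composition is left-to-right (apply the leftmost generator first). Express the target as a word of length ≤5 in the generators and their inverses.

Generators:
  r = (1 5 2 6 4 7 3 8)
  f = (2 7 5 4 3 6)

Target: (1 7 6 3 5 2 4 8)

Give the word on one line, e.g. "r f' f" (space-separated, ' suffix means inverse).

  after f: (2 7 5 4 3 6)
  after r: (1 5 7 2 3 4 8)
  after f': (1 7 6 3 5 2 4 8)

f r f'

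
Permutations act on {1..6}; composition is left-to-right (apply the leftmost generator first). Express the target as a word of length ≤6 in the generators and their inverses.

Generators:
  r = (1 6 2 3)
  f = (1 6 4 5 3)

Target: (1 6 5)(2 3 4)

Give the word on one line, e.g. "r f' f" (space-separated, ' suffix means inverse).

  after f: (1 6 4 5 3)
  after r: (1 2 3 6 4 5)
  after f: (1 2)(3 4)(5 6)
  after r': (1 6 5)(2 3 4)

f r f r'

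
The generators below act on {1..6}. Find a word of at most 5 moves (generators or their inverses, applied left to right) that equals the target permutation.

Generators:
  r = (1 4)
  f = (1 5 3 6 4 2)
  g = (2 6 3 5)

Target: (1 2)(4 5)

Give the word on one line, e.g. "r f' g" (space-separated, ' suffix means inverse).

  after r: (1 4)
  after g: (1 4)(2 6 3 5)
  after f: (1 2 4 5)
  after r: (1 2)(4 5)

r g f r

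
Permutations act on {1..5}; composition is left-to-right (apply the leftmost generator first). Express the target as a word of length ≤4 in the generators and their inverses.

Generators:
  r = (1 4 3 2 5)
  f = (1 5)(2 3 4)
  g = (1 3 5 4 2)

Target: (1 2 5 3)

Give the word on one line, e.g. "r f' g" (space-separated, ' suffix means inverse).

g' f r

  after g': (1 2 4 5 3)
  after f: (1 3 5 4)
  after r: (1 2 5 3)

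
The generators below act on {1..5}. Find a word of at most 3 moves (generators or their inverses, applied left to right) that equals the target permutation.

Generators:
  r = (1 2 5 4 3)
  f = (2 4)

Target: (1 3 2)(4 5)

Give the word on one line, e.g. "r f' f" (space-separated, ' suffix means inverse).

  after r': (1 3 4 5 2)
  after f': (1 3 2)(4 5)

r' f'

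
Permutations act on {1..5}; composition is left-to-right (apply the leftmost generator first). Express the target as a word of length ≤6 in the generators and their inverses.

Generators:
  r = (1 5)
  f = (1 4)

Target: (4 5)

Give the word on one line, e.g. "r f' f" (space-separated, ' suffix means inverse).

  after r': (1 5)
  after f: (1 5 4)
  after r: (4 5)
  after f: (1 4 5)
  after f: (4 5)

r' f r f f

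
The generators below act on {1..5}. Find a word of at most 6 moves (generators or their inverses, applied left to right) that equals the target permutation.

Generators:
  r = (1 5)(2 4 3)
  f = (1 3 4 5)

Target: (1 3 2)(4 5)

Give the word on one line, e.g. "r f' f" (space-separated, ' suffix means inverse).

  after f': (1 5 4 3)
  after r': (2 3 5)
  after f': (1 5 2)(3 4)
  after f': (1 4)(2 5)
  after r: (1 3 2)(4 5)

f' r' f' f' r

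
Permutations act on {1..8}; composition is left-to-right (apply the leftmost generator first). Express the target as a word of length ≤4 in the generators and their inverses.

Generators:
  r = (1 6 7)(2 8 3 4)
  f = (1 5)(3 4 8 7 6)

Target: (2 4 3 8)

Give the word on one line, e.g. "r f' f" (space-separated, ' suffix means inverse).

  after r: (1 6 7)(2 8 3 4)
  after r: (1 7 6)(2 3)(4 8)
  after r: (2 4 3 8)

r r r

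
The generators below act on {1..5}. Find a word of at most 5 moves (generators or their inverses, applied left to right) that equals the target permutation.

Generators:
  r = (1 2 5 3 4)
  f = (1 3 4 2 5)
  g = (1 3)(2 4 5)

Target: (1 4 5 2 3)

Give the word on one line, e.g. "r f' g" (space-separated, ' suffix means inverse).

  after g': (1 3)(2 5 4)
  after r: (1 4 5)(2 3)
  after r: (2 4 3 5)
  after r: (1 2)
  after g: (1 4 5 2 3)

g' r r r g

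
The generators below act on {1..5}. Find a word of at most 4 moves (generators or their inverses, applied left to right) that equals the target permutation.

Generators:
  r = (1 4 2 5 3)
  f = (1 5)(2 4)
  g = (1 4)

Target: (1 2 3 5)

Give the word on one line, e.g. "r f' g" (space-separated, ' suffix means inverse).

  after f': (1 5)(2 4)
  after g': (1 5 4 2)
  after r': (1 2 3 5)

f' g' r'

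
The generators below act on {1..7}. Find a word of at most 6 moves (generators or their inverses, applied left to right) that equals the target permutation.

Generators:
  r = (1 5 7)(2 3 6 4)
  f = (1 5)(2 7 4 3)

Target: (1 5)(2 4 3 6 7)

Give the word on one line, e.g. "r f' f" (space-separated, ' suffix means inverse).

  after r': (1 7 5)(2 4 6 3)
  after r': (1 5 7)(2 6)(3 4)
  after r': (2 3 6 4)
  after f': (1 5)(2 4 3 6 7)

r' r' r' f'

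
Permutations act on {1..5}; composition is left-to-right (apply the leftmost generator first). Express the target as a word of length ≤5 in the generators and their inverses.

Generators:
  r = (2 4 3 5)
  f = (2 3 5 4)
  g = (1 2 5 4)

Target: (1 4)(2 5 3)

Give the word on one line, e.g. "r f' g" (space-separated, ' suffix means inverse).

g r' f

  after g: (1 2 5 4)
  after r': (1 5 2 3 4)
  after f: (1 4)(2 5 3)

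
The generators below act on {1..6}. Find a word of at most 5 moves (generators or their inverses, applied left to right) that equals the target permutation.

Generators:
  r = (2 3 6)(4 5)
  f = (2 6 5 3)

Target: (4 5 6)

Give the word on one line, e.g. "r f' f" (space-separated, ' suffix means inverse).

f' f' f' r

  after f': (2 3 5 6)
  after f': (2 5)(3 6)
  after f': (2 6 5 3)
  after r: (4 5 6)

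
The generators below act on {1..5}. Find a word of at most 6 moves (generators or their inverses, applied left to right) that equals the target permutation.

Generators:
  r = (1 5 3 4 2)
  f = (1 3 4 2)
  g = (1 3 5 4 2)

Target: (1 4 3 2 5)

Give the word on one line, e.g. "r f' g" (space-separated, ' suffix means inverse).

g' f' f' r

  after g': (1 2 4 5 3)
  after f': (1 4 5)(2 3)
  after f': (1 3 4 5 2)
  after r: (1 4 3 2 5)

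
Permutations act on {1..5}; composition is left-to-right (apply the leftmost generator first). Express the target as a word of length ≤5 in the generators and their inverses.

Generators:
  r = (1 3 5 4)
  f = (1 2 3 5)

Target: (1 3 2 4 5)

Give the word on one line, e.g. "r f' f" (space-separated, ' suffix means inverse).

  after f': (1 5 3 2)
  after f': (1 3)(2 5)
  after r: (1 5 2 4)
  after f': (1 3 2 4 5)

f' f' r f'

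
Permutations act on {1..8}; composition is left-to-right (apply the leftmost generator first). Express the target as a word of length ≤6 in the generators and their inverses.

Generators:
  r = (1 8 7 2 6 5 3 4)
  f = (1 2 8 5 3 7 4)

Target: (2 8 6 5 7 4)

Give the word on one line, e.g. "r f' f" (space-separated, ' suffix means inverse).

f r' f f

  after f: (1 2 8 5 3 7 4)
  after r': (1 7 3 8 6 2)
  after f: (1 4)(3 5)(6 8)
  after f: (2 8 6 5 7 4)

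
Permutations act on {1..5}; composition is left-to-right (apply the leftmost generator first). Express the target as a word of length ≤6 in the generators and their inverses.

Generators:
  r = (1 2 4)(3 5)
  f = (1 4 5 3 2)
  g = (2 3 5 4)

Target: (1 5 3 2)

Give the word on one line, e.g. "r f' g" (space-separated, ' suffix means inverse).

  after g: (2 3 5 4)
  after r': (1 4)(2 5)
  after g: (1 2 4)(3 5)
  after r: (1 4 2)
  after g': (1 5 3 2)

g r' g r g'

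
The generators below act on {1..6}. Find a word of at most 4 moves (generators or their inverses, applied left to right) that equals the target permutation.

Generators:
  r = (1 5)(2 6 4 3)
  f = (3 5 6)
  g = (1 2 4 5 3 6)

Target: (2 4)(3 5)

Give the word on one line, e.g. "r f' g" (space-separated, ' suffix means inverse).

  after f': (3 6 5)
  after r': (1 5 4 6)(2 3)
  after r': (2 4)(5 6)
  after f: (2 4)(3 5)

f' r' r' f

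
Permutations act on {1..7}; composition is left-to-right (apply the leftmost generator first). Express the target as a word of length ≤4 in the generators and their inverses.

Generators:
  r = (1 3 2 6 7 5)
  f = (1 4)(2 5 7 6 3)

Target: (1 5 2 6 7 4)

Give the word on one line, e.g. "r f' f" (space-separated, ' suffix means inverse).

  after r: (1 3 2 6 7 5)
  after r: (1 2 7)(3 6 5)
  after f: (1 5 2 6 7 4)

r r f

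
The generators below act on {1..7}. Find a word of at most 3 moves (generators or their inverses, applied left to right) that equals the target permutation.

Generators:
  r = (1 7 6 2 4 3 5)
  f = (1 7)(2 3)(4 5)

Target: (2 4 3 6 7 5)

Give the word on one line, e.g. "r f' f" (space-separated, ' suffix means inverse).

  after f: (1 7)(2 3)(4 5)
  after r': (2 4 3 6 7 5)

f r'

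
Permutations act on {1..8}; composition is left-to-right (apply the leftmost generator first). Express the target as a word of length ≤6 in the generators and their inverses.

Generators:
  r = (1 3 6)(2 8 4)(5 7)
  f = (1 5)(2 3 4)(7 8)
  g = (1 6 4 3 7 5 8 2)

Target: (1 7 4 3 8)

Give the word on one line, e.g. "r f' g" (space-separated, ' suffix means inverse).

r f' g' g' r

  after r: (1 3 6)(2 8 4)(5 7)
  after f': (1 2 7)(3 6 5 8)
  after g': (1 8 4 6 7 2 3)
  after g': (1 5 7 8 6 3 2 4)
  after r: (1 7 4 3 8)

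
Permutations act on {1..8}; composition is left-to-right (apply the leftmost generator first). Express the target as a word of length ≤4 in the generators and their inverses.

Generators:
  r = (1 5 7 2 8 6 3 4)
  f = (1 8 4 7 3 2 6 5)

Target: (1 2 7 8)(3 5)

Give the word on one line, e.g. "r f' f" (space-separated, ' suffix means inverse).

f r r f

  after f: (1 8 4 7 3 2 6 5)
  after r: (1 6 7 4 2 3 8)
  after r: (1 3 6 2 4 8 5 7)
  after f: (1 2 7 8)(3 5)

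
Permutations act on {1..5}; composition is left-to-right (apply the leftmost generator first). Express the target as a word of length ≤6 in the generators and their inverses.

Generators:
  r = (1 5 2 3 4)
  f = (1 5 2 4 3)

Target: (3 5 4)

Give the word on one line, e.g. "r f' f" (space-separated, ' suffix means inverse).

  after r: (1 5 2 3 4)
  after f: (1 2)(4 5)
  after f: (1 4 2 5 3)
  after r: (3 5 4)

r f f r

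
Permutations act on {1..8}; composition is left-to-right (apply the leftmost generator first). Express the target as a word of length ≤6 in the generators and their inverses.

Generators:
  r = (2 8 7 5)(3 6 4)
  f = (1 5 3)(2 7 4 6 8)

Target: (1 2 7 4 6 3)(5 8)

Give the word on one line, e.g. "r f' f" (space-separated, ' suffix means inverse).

r' f' f' r' f'

  after r': (2 5 7 8)(3 4 6)
  after f': (1 3 7 6 5 2)
  after f': (1 5 8 6)(2 3)(4 7)
  after r': (1 7 6)(2 4 8 3 5)
  after f': (1 2 7 4 6 3)(5 8)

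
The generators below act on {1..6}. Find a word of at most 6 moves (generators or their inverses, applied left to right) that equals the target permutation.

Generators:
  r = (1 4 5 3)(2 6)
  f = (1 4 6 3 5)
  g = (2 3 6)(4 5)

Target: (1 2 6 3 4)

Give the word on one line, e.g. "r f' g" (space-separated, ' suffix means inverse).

f g' r g'

  after f: (1 4 6 3 5)
  after g': (1 5)(2 6)(3 4)
  after r: (1 3 5 4)
  after g': (1 2 6 3 4)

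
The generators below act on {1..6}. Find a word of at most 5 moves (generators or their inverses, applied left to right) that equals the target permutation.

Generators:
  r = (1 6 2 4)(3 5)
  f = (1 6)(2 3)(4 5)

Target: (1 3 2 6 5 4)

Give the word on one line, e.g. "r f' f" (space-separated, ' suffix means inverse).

r r f'

  after r: (1 6 2 4)(3 5)
  after r: (1 2)(4 6)
  after f': (1 3 2 6 5 4)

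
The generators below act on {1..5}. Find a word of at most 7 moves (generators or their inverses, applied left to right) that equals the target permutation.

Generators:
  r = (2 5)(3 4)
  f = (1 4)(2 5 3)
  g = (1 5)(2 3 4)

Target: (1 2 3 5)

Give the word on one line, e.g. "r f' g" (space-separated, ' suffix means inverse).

  after f: (1 4)(2 5 3)
  after r': (1 3 5 4)
  after g: (1 4 5 2 3)
  after r': (1 3)(2 4)
  after g': (1 2 3 5)

f r' g r' g'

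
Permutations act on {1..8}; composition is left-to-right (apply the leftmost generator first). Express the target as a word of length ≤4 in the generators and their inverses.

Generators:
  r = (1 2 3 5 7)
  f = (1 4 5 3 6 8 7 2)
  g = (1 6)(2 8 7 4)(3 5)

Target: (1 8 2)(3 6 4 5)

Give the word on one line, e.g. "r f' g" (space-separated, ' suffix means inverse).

f g g

  after f: (1 4 5 3 6 8 7 2)
  after g: (1 2 6 7 8 4 3)
  after g: (1 8 2)(3 6 4 5)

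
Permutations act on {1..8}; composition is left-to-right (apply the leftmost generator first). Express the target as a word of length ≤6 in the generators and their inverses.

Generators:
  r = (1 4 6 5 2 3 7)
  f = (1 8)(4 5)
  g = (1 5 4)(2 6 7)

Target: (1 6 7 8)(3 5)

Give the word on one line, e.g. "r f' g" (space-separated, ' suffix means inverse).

r f' r g

  after r: (1 4 6 5 2 3 7)
  after f': (1 5 2 3 7 8)(4 6)
  after r: (1 2 7 8 4 5 3)
  after g: (1 6 7 8)(3 5)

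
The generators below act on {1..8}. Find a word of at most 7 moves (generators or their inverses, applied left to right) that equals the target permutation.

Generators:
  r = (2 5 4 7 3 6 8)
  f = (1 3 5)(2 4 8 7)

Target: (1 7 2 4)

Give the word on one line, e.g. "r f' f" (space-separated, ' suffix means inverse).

r r f' r r

  after r: (2 5 4 7 3 6 8)
  after r: (2 4 3 8 5 7 6)
  after f': (1 5 8 3 4)(6 7)
  after r: (1 4)(2 5)(3 7 8 6)
  after r: (1 7 2 4)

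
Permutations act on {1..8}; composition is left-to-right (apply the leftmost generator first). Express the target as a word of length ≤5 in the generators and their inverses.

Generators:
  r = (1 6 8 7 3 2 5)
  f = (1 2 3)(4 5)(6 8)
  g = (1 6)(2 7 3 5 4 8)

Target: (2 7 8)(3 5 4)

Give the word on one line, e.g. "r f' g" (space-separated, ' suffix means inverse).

f r' f' f'

  after f: (1 2 3)(4 5)(6 8)
  after r': (1 3 5 4 2 7 8)
  after f': (1 2 7 6 8 3 4)
  after f': (2 7 8)(3 5 4)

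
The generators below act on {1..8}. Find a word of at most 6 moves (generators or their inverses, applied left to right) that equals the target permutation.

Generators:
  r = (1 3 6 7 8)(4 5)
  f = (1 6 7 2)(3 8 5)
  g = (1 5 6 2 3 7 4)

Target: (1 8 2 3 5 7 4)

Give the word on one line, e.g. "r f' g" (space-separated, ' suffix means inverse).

  after f': (1 2 7 6)(3 5 8)
  after r': (1 2 6 8)(3 4 5 7)
  after f': (1 7 5 6 3 4 8 2)
  after r: (1 8 2 3 5 7 4)

f' r' f' r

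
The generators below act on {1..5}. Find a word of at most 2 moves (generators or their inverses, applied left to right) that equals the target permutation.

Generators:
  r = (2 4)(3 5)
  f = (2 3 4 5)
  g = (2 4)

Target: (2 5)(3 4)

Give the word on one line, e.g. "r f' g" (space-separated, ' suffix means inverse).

  after f': (2 5 4 3)
  after g': (2 5)(3 4)

f' g'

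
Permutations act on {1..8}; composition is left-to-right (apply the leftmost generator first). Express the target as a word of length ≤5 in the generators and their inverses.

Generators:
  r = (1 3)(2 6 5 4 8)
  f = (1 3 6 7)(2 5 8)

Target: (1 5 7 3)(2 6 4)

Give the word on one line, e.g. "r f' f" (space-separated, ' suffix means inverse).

r' f r

  after r': (1 3)(2 8 4 5 6)
  after f: (1 6 5 7)(4 8)
  after r: (1 5 7 3)(2 6 4)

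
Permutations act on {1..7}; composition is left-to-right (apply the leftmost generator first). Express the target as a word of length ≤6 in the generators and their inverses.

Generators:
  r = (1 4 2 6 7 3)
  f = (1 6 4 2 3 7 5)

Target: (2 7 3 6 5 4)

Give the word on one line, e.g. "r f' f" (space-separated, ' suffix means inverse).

  after r': (1 3 7 6 2 4)
  after f: (1 7 4 6 3 5)
  after f: (1 5 6 7 2 3)
  after f: (2 7 3 6 5 4)

r' f f f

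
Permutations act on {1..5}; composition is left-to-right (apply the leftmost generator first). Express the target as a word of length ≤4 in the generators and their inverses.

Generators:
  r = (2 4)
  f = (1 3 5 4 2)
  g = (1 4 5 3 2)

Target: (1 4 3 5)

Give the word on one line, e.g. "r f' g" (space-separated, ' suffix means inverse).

g r f'

  after g: (1 4 5 3 2)
  after r: (1 2)(3 4 5)
  after f': (1 4 3 5)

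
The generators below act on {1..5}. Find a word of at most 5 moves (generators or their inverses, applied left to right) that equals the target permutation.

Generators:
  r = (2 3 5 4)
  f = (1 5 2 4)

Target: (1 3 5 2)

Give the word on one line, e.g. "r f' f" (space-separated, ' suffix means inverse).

r r f' r r

  after r: (2 3 5 4)
  after r: (2 5)(3 4)
  after f': (1 4 3 2)
  after r: (1 2)(4 5)
  after r: (1 3 5 2)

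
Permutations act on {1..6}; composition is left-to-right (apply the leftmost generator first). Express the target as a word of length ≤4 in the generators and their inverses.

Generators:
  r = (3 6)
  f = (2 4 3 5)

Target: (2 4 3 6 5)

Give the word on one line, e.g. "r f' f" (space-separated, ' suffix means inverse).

  after r: (3 6)
  after f: (2 4 3 6 5)

r f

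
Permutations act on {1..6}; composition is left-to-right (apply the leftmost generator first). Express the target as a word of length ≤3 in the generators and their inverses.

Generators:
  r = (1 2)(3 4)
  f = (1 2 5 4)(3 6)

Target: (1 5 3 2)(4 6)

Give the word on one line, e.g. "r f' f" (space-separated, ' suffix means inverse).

  after r: (1 2)(3 4)
  after f: (1 5 4 6 3)
  after r: (1 5 3 2)(4 6)

r f r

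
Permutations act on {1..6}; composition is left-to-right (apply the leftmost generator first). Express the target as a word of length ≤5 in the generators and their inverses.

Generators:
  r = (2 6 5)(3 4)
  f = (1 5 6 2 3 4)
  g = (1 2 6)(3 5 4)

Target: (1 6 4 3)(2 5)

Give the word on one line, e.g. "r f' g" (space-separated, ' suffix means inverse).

  after f': (1 4 3 2 6 5)
  after g: (1 3 6 4 5 2)
  after g: (1 5 6 3)
  after r': (1 6 4 3)(2 5)

f' g g r'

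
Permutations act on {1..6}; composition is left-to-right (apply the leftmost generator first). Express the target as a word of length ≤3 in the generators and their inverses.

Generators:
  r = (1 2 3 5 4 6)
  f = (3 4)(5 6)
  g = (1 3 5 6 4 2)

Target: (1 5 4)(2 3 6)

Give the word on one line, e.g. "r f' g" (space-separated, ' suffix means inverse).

  after g: (1 3 5 6 4 2)
  after g: (1 5 4)(2 3 6)

g g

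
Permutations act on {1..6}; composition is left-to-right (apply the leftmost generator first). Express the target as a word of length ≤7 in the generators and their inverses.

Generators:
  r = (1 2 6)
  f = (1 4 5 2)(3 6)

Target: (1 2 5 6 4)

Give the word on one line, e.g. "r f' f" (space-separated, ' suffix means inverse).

r' f' f' r r

  after r': (1 6 2)
  after f': (1 3 6 5 4)
  after f': (1 6 4 2 5)
  after r: (2 5)(4 6)
  after r: (1 2 5 6 4)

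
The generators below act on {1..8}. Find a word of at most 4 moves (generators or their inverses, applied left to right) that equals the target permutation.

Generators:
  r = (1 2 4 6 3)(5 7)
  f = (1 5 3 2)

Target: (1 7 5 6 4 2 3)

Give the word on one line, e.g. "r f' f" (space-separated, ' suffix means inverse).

f r'

  after f: (1 5 3 2)
  after r': (1 7 5 6 4 2 3)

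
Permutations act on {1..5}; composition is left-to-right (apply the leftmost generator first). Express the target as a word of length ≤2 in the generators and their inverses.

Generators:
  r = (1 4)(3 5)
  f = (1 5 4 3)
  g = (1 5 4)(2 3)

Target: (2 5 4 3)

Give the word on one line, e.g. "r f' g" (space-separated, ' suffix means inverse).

g' r'

  after g': (1 4 5)(2 3)
  after r': (2 5 4 3)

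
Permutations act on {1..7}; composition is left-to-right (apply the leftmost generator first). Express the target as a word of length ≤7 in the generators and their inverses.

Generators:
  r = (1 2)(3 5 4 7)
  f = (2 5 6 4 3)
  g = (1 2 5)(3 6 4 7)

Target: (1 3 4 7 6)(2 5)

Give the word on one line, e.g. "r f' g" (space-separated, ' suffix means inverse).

  after g: (1 2 5)(3 6 4 7)
  after r': (2 3 6 5)
  after g: (1 2 6)(3 4 7)
  after g: (1 5)(2 4 3 7 6)
  after r': (1 3 4 7 6)(2 5)

g r' g g r'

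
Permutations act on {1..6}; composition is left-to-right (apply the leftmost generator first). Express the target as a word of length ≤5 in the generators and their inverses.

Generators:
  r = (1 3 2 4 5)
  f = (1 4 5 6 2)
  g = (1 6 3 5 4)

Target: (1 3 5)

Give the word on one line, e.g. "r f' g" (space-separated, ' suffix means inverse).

  after f': (1 2 6 5 4)
  after g: (1 2 3 5)(4 6)
  after g: (1 2 5 6)(3 4)
  after g: (1 2 4 5 3)
  after r': (1 3 5)

f' g g g r'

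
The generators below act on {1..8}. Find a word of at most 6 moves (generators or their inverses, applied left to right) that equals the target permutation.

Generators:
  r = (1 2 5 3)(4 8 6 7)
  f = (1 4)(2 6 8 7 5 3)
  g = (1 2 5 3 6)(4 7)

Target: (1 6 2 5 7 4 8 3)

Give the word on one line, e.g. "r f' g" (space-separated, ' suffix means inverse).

  after r': (1 3 5 2)(4 7 6 8)
  after r': (1 5)(2 3)(4 6)(7 8)
  after f: (1 3 6)(4 8 5)
  after g: (1 6 2 5 7 4 8 3)

r' r' f g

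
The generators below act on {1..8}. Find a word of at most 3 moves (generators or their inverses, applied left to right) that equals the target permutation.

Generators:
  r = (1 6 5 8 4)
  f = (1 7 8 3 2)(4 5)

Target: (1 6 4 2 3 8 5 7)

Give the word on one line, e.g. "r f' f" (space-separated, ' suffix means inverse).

  after r: (1 6 5 8 4)
  after f': (1 6 4 2 3 8 5 7)

r f'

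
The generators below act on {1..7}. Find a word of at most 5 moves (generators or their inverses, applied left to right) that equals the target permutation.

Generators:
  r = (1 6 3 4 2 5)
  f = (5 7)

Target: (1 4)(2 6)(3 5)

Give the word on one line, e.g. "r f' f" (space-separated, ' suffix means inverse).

  after r: (1 6 3 4 2 5)
  after r: (1 3 2)(4 5 6)
  after r: (1 4)(2 6)(3 5)
  after f': (1 4)(2 6)(3 7 5)
  after f': (1 4)(2 6)(3 5)

r r r f' f'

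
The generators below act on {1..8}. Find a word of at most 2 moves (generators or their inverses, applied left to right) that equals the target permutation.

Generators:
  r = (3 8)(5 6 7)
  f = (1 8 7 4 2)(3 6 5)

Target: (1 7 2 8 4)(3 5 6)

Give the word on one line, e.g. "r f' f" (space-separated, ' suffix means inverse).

  after f: (1 8 7 4 2)(3 6 5)
  after f: (1 7 2 8 4)(3 5 6)

f f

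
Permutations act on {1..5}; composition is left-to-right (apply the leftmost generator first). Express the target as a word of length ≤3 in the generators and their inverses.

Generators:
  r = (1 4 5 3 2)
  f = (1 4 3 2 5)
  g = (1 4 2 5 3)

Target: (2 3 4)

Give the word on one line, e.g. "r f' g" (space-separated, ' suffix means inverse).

  after r: (1 4 5 3 2)
  after g': (2 3 4)

r g'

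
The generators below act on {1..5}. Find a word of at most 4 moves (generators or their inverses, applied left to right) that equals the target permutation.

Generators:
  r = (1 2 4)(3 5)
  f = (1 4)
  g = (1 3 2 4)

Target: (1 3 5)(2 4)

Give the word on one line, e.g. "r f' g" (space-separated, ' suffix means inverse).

r f g'

  after r: (1 2 4)(3 5)
  after f: (1 2)(3 5)
  after g': (1 3 5)(2 4)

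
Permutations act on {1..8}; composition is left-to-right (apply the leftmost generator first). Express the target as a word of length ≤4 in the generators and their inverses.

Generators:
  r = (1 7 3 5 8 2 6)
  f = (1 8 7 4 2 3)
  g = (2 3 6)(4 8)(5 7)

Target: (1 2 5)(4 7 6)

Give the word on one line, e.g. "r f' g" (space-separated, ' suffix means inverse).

  after g: (2 3 6)(4 8)(5 7)
  after r': (1 6 8 4 5)(2 7 3)
  after g: (1 2 5)(4 7 6)

g r' g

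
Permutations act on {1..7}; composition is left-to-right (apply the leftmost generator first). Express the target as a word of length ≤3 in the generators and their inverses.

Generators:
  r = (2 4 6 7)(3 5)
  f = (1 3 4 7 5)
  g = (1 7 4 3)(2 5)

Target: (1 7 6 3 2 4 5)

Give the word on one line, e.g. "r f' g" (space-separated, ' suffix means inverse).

r' g

  after r': (2 7 6 4)(3 5)
  after g: (1 7 6 3 2 4 5)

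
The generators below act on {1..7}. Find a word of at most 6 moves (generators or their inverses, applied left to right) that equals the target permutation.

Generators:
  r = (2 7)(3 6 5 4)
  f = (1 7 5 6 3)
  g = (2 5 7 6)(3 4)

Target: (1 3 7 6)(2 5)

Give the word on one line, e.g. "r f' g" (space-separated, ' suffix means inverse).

  after g: (2 5 7 6)(3 4)
  after r: (2 4 6 7 5)
  after r: (2 3 6)(4 5 7)
  after r: (2 6 7 3 5)
  after f': (1 3 7 6)(2 5)

g r r r f'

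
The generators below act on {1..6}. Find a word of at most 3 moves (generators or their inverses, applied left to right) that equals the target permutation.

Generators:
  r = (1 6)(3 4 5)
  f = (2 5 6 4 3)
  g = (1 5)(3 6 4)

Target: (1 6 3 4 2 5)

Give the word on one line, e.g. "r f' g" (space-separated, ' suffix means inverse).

  after g: (1 5)(3 6 4)
  after f: (1 6 3 4 2 5)

g f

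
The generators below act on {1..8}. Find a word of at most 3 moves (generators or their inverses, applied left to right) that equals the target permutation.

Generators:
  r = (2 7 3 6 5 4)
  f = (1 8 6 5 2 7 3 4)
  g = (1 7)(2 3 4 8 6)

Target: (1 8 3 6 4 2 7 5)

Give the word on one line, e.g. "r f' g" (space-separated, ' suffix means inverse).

r f r'

  after r: (2 7 3 6 5 4)
  after f: (1 8 6 2 3 5)(4 7)
  after r': (1 8 3 6 4 2 7 5)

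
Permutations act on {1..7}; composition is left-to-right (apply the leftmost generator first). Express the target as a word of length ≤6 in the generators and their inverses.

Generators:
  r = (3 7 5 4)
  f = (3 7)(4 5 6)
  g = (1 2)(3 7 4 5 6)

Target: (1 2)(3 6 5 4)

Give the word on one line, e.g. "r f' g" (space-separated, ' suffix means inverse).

r' g f r

  after r': (3 4 5 7)
  after g: (1 2)(3 5 4 6)
  after f: (1 2)(3 6 7)
  after r: (1 2)(3 6 5 4)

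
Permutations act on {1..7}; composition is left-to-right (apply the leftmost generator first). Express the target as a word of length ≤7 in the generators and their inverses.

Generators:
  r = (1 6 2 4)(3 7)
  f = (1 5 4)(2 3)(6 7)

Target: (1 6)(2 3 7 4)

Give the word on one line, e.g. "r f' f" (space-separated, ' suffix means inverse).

  after r': (1 4 2 6)(3 7)
  after r': (1 2)(4 6)
  after f': (1 3 2 4 7 6 5)
  after r': (1 7)(3 6 5 4)
  after f': (1 6)(2 3 7 4)

r' r' f' r' f'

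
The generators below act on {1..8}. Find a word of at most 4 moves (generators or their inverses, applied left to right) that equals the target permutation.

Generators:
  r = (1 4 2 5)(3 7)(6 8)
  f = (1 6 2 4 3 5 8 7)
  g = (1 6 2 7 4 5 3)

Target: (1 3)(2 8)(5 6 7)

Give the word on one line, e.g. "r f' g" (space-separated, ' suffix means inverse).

r f

  after r: (1 4 2 5)(3 7)(6 8)
  after f: (1 3)(2 8)(5 6 7)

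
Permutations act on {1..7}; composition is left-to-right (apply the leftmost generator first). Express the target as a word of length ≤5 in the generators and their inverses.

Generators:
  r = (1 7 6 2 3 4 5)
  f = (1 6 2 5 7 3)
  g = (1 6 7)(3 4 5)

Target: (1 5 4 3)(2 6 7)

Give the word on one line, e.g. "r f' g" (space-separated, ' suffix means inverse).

f g r' r'

  after f: (1 6 2 5 7 3)
  after g: (1 7 4 5)(2 3 6)
  after r': (3 7)
  after r': (1 5 4 3)(2 6 7)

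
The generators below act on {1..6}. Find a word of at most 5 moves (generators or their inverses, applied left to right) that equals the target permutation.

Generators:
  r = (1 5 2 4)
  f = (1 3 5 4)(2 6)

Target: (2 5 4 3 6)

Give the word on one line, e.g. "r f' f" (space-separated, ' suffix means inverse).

  after r: (1 5 2 4)
  after f: (1 4 3 5 6 2)
  after f: (2 3 4 5)
  after r': (1 4)(2 3)
  after f: (2 5 4 3 6)

r f f r' f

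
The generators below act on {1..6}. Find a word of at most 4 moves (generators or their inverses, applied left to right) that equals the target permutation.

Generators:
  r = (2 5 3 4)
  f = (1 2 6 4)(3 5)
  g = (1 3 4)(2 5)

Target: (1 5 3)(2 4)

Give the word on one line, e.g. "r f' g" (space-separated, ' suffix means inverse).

f' r' f'

  after f': (1 4 6 2)(3 5)
  after r': (1 3 2)(4 6)
  after f': (1 5 3)(2 4)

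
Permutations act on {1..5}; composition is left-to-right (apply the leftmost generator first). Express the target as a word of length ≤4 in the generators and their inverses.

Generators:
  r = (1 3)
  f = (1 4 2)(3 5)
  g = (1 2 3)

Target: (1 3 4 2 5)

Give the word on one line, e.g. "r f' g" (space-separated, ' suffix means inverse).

g f r

  after g: (1 2 3)
  after f: (2 5 3 4)
  after r: (1 3 4 2 5)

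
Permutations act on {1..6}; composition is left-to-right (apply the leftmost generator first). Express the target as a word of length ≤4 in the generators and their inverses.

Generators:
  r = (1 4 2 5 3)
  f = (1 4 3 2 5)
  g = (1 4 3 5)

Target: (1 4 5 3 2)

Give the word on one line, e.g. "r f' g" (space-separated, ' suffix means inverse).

r' f'

  after r': (1 3 5 2 4)
  after f': (1 4 5 3 2)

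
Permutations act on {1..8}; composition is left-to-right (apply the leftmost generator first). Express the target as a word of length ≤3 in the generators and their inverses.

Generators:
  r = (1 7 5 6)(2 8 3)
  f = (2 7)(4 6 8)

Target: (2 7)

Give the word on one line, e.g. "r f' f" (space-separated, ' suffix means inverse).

f f f

  after f: (2 7)(4 6 8)
  after f: (4 8 6)
  after f: (2 7)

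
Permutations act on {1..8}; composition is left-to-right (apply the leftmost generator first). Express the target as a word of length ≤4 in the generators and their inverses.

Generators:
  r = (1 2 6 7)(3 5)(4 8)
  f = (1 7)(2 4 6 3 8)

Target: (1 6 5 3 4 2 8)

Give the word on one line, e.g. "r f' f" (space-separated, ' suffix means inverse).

f r'

  after f: (1 7)(2 4 6 3 8)
  after r': (1 6 5 3 4 2 8)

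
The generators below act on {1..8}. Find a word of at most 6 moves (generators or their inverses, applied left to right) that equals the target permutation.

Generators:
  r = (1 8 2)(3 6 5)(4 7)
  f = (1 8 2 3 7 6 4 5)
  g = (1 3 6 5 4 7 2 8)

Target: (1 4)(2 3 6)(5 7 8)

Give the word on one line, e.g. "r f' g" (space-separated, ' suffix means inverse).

  after f': (1 5 4 6 7 3 2 8)
  after g': (1 6 4 3 7)
  after g': (1 3 4)(2 7 8)(5 6)
  after f: (1 7 2 6)(3 5 4 8)
  after r': (1 4)(2 3 6)(5 7 8)

f' g' g' f r'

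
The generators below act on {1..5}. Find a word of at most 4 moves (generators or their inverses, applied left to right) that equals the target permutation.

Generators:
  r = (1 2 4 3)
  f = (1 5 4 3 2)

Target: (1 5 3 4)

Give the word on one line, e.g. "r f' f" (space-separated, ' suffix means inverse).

  after r': (1 3 4 2)
  after r': (1 4)(2 3)
  after f': (1 5)(2 4)
  after r': (1 5 3 4)

r' r' f' r'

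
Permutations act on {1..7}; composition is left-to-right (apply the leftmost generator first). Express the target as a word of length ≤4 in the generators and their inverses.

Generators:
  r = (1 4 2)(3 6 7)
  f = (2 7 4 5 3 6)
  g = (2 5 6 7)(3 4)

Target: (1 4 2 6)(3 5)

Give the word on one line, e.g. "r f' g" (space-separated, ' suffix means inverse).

  after f: (2 7 4 5 3 6)
  after f: (2 4 3)(5 6 7)
  after g: (2 3 5 7 6)
  after r: (1 4 2 6)(3 5)

f f g r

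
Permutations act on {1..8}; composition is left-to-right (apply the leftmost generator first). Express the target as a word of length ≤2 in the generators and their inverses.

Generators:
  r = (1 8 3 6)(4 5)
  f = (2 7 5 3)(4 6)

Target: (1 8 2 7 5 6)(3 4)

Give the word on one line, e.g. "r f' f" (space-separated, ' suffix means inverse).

r f

  after r: (1 8 3 6)(4 5)
  after f: (1 8 2 7 5 6)(3 4)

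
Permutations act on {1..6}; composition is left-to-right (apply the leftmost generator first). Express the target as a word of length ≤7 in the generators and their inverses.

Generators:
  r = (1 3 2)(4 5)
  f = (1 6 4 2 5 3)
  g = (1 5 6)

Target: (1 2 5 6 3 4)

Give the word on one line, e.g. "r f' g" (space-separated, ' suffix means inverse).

  after r': (1 2 3)(4 5)
  after r': (1 3 2)
  after r': (4 5)
  after f': (1 3 5 6)(2 4)
  after r: (1 2 5 6 3 4)

r' r' r' f' r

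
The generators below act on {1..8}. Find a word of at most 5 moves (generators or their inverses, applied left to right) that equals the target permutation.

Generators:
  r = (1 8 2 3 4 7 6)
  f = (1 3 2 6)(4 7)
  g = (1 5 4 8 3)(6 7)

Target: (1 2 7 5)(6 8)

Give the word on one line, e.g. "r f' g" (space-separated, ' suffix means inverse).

g' f g

  after g': (1 3 8 4 5)(6 7)
  after f: (1 2 6 4 5 3 8 7)
  after g: (1 2 7 5)(6 8)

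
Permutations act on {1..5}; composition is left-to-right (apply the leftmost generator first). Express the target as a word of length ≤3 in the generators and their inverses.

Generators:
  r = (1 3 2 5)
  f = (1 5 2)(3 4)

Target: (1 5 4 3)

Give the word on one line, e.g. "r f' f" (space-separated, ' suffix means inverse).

  after r': (1 5 2 3)
  after r': (1 2)(3 5)
  after f': (1 5 4 3)

r' r' f'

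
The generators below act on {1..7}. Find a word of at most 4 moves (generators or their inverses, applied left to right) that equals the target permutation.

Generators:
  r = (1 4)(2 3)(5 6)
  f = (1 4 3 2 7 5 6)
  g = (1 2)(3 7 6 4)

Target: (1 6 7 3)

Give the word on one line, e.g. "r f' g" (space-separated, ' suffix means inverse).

  after g: (1 2)(3 7 6 4)
  after r: (1 3 7 5 6)(2 4)
  after f': (1 4 3 2)
  after g': (1 6 7 3)

g r f' g'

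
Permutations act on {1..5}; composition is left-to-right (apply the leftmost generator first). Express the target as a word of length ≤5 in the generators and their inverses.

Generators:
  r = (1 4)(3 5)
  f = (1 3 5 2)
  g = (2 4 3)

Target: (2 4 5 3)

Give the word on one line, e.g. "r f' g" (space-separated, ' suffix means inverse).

r f r'

  after r: (1 4)(3 5)
  after f: (1 4 3 2)
  after r': (2 4 5 3)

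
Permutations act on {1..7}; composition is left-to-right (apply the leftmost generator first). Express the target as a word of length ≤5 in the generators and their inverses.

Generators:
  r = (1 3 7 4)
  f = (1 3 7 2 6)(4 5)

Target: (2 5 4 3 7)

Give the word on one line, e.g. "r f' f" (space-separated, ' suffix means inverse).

  after f: (1 3 7 2 6)(4 5)
  after f: (1 7 6 3 2)
  after r': (1 3 2 4 7 6)
  after f': (2 5 4 3 7)

f f r' f'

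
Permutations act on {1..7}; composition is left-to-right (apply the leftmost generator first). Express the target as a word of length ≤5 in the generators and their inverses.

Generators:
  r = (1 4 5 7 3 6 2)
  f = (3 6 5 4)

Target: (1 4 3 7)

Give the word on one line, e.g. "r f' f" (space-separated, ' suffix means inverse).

  after r: (1 4 5 7 3 6 2)
  after f': (1 5 7 4 6 2)
  after r': (1 4 3 7)

r f' r'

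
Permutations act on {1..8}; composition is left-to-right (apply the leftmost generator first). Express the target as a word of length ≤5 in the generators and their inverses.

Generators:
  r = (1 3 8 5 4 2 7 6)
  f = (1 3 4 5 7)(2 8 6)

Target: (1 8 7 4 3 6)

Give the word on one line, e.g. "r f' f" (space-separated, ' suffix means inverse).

  after r: (1 3 8 5 4 2 7 6)
  after f': (2 5 3)(4 6 7 8)
  after r: (1 3 7 5 8 2 4)
  after r: (1 8 7 4 3 6)

r f' r r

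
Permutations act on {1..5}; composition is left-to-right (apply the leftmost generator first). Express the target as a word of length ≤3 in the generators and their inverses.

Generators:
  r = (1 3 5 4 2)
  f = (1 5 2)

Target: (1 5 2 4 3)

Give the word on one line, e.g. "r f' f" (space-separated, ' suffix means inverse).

r f r

  after r: (1 3 5 4 2)
  after f: (1 3 2 5 4)
  after r: (1 5 2 4 3)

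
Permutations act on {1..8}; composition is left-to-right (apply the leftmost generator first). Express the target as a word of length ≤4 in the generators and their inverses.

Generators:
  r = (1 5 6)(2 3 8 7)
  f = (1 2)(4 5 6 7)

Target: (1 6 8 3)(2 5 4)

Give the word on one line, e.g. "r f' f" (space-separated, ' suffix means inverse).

f r' f'

  after f: (1 2)(4 5 6 7)
  after r': (1 7 4)(2 6 8 3)
  after f': (1 6 8 3)(2 5 4)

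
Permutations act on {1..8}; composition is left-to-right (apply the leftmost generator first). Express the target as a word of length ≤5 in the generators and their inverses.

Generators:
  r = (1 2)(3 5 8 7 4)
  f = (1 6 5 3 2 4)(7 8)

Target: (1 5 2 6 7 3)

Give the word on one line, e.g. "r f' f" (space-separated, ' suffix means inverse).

r' f r r

  after r': (1 2)(3 4 7 8 5)
  after f: (1 4 8 3)(2 6 5)
  after r: (1 3 2 6 8 5)(4 7)
  after r: (1 5 2 6 7 3)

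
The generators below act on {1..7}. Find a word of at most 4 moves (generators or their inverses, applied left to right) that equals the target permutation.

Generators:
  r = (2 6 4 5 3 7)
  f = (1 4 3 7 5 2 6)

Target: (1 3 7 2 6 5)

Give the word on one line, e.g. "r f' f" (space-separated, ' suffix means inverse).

  after f: (1 4 3 7 5 2 6)
  after f: (1 3 5 6 4 7 2)
  after f: (1 7 6 3 2 4 5)
  after r': (1 3 7 2 6 5)

f f f r'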